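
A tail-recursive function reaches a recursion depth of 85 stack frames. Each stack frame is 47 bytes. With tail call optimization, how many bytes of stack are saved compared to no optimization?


Without TCO: 85 * 47 = 3995 bytes
With TCO: reuse 1 frame = 47 bytes
Savings = 3995 - 47 = 3948

3948


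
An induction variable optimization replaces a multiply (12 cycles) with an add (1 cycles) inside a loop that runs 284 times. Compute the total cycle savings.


Per-iteration saving = 12 - 1 = 11
Total saved = 284 * 11 = 3124

3124


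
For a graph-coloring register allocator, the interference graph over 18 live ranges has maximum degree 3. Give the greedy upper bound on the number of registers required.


Greedy coloring never needs more than (max_degree + 1) colors: when coloring a vertex, at most max_degree neighbors are already colored.
Upper bound = 3 + 1 = 4

4


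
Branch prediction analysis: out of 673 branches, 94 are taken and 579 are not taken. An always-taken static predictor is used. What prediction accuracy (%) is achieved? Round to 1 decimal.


Predictor: always-taken
Correct predictions = 94
Accuracy = 94 / 673 * 100 = 14.0%

14.0


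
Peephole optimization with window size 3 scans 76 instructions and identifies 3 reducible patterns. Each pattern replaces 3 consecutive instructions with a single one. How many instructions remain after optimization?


Each match removes 2 instructions.
Total removed = 3 * 2 = 6
Remaining = 76 - 6 = 70

70


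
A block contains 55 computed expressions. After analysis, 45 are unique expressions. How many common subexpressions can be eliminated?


CSE count = total expressions - unique expressions
= 55 - 45 = 10

10


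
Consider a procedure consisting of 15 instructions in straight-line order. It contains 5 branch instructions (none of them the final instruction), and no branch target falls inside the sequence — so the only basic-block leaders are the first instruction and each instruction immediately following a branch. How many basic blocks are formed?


With no in-sequence branch targets, the leaders are the first instruction plus the instruction after each branch.
Number of basic blocks = branches + 1
= 5 + 1 = 6

6


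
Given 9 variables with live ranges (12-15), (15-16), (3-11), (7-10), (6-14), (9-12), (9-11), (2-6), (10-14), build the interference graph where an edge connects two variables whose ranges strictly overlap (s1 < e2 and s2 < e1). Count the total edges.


Check all pairs for overlapping intervals.
Two intervals (s1,e1) and (s2,e2) overlap if s1 < e2 and s2 < e1.
v0 (12-15) vs v1..v8: overlaps v4, v8 -> 2
v1 (15-16) vs v2..v8: overlaps none -> 0
v2 (3-11) vs v3..v8: overlaps v3, v4, v5, v6, v7, v8 -> 6
v3 (7-10) vs v4..v8: overlaps v4, v5, v6 -> 3
v4 (6-14) vs v5..v8: overlaps v5, v6, v8 -> 3
v5 (9-12) vs v6..v8: overlaps v6, v8 -> 2
v6 (9-11) vs v7..v8: overlaps v8 -> 1
v7 (2-6) vs v8: overlaps none -> 0
Total overlapping pairs = 2 + 0 + 6 + 3 + 3 + 2 + 1 + 0 = 17

17


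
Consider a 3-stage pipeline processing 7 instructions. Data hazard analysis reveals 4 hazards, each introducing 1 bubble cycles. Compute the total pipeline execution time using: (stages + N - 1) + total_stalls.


Base cycles = 3 + 7 - 1 = 9
Total stalls = 4 * 1 = 4
Total = 9 + 4 = 13

13


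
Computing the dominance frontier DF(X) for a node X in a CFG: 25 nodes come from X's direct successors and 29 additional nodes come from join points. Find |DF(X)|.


DF(X) = direct successor contributions + join point contributions
= 25 + 29 = 54

54


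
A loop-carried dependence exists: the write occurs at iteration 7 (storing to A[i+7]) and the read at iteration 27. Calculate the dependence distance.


Distance = read iteration - write iteration
= 27 - 7 = 20

20


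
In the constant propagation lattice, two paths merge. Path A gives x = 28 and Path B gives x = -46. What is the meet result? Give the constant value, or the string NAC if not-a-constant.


Meet operation: if both paths give the same constant, result is that constant; if they differ, result is NAC (not-a-constant).
Path A: 28, Path B: -46 -> differ
Result: not-a-constant -> NAC

NAC


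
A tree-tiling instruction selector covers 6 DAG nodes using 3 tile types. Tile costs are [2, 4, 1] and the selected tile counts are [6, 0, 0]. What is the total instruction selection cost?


Total cost = sum(count_i * cost_i)
= 6*2 + 0*4 + 0*1
= 12

12


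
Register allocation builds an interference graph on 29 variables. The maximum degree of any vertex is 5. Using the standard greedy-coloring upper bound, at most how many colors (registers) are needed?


Greedy coloring never needs more than (max_degree + 1) colors: when coloring a vertex, at most max_degree neighbors are already colored.
Upper bound = 5 + 1 = 6

6


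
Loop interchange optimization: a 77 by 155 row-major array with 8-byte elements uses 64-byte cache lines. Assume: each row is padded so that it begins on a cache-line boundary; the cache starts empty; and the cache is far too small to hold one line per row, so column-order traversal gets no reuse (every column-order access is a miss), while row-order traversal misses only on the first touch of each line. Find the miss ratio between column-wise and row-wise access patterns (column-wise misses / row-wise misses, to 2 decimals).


Each row occupies 155 * 8 = 1240 bytes and starts on a line boundary, so it spans ceil(1240 / 64) = 20 cache lines.
Row-major traversal misses (one per line touched): 77 * ceil(155 * 8 / 64) = 1540
Column-major traversal misses (no reuse, every access misses): 77 * 155 = 11935
Ratio = 11935 / 1540 = 7.75

7.75


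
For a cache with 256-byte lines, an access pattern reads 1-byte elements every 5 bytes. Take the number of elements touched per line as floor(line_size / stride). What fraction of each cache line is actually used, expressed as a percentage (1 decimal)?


Elements per cache line = floor(256 / 5) = 51
Bytes used = 51 * 1 = 51
Utilization = 51 / 256 * 100 = 19.9%

19.9


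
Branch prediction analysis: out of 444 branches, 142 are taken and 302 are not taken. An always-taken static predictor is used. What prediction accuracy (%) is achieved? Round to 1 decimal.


Predictor: always-taken
Correct predictions = 142
Accuracy = 142 / 444 * 100 = 32.0%

32.0


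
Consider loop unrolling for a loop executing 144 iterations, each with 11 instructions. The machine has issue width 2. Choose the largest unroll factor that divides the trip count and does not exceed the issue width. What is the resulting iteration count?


Largest divisor of 144 <= 2 is 2
New iterations = 144 / 2 = 72

72


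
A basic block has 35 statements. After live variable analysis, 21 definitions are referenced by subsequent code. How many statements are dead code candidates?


Dead code = total statements - live definitions
= 35 - 21 = 14

14


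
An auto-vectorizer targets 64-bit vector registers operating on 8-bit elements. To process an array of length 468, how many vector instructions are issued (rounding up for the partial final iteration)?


Width = 64 / 8 = 8 elements per vector op
Iterations = ceil(468 / 8) = 59

59


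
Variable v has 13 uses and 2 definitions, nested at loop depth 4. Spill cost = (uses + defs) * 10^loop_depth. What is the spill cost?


uses + defs = 13 + 2 = 15
10^4 = 10000
Spill cost = 15 * 10000 = 150000

150000


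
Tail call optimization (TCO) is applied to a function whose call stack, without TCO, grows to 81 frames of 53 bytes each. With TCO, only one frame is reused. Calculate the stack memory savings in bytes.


Without TCO: 81 * 53 = 4293 bytes
With TCO: reuse 1 frame = 53 bytes
Savings = 4293 - 53 = 4240

4240


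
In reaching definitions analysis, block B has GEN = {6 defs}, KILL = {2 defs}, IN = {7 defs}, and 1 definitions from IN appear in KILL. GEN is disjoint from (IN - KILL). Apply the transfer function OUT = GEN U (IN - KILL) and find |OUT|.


IN - KILL: 7 - 1 = 6 surviving definitions
OUT = GEN + surviving = 6 + 6 = 12

12


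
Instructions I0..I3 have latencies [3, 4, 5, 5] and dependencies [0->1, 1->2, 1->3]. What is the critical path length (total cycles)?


Compute longest path through dependency graph: dist(Ik) = max over predecessors of dist + latency(Ik).
dist(I0) = latency 3 = 3
dist(I1) = dist(I0) + 4 = 3 + 4 = 7
dist(I2) = dist(I1) + 5 = 7 + 5 = 12
dist(I3) = dist(I1) + 5 = 7 + 5 = 12
Critical path = max dist = 12

12


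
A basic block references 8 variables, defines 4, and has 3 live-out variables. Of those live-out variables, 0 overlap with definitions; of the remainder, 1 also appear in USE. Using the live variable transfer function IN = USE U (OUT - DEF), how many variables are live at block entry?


OUT - DEF: 3 - 0 = 3
|IN| = |USE| + |OUT - DEF| - |USE ∩ (OUT - DEF)| = 8 + 3 - 1 = 10

10


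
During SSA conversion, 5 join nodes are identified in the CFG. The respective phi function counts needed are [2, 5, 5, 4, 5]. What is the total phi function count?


Total phi functions = sum of phi functions at each join node
= 2 + 5 + 5 + 4 + 5 = 21

21


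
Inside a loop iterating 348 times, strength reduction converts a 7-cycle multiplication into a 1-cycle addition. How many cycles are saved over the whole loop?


Per-iteration saving = 7 - 1 = 6
Total saved = 348 * 6 = 2088

2088


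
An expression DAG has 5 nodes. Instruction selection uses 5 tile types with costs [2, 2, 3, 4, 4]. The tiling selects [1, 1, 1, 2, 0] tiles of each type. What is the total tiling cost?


Total cost = sum(count_i * cost_i)
= 1*2 + 1*2 + 1*3 + 2*4 + 0*4
= 15

15


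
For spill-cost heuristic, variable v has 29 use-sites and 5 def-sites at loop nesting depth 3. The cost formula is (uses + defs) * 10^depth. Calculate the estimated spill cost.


uses + defs = 29 + 5 = 34
10^3 = 1000
Spill cost = 34 * 1000 = 34000

34000


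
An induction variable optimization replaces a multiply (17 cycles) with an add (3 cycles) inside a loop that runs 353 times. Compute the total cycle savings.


Per-iteration saving = 17 - 3 = 14
Total saved = 353 * 14 = 4942

4942


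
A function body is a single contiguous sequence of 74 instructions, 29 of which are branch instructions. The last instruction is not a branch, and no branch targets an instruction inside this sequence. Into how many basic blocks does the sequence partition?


With no in-sequence branch targets, the leaders are the first instruction plus the instruction after each branch.
Number of basic blocks = branches + 1
= 29 + 1 = 30

30


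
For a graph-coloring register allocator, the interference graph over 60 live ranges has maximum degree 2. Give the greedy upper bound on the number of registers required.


Greedy coloring never needs more than (max_degree + 1) colors: when coloring a vertex, at most max_degree neighbors are already colored.
Upper bound = 2 + 1 = 3

3


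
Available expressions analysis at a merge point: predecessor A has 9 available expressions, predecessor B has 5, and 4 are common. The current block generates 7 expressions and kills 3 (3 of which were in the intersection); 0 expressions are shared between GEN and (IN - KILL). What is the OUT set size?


IN = intersection of predecessors = 4
IN - KILL = 4 - 3 = 1
|OUT| = |GEN| + |IN - KILL| - |GEN ∩ (IN - KILL)| = 7 + 1 - 0 = 8

8


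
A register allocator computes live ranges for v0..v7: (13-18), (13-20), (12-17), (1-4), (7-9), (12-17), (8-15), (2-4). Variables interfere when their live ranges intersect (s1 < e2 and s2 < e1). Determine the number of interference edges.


Check all pairs for overlapping intervals.
Two intervals (s1,e1) and (s2,e2) overlap if s1 < e2 and s2 < e1.
v0 (13-18) vs v1..v7: overlaps v1, v2, v5, v6 -> 4
v1 (13-20) vs v2..v7: overlaps v2, v5, v6 -> 3
v2 (12-17) vs v3..v7: overlaps v5, v6 -> 2
v3 (1-4) vs v4..v7: overlaps v7 -> 1
v4 (7-9) vs v5..v7: overlaps v6 -> 1
v5 (12-17) vs v6..v7: overlaps v6 -> 1
v6 (8-15) vs v7: overlaps none -> 0
Total overlapping pairs = 4 + 3 + 2 + 1 + 1 + 1 + 0 = 12

12


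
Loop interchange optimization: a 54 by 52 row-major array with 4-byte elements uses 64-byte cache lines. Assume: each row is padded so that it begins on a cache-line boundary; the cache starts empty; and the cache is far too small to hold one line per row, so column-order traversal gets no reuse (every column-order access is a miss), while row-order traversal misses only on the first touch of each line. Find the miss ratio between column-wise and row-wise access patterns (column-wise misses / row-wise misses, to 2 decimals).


Each row occupies 52 * 4 = 208 bytes and starts on a line boundary, so it spans ceil(208 / 64) = 4 cache lines.
Row-major traversal misses (one per line touched): 54 * ceil(52 * 4 / 64) = 216
Column-major traversal misses (no reuse, every access misses): 54 * 52 = 2808
Ratio = 2808 / 216 = 13.0

13.0


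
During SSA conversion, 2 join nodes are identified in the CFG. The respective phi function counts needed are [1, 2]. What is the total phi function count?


Total phi functions = sum of phi functions at each join node
= 1 + 2 = 3

3


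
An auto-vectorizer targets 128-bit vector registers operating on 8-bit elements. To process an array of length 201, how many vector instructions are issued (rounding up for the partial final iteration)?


Width = 128 / 8 = 16 elements per vector op
Iterations = ceil(201 / 16) = 13

13


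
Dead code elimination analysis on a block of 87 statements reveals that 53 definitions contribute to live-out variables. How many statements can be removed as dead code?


Dead code = total statements - live definitions
= 87 - 53 = 34

34


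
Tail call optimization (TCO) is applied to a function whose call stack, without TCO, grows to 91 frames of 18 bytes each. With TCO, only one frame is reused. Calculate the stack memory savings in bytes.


Without TCO: 91 * 18 = 1638 bytes
With TCO: reuse 1 frame = 18 bytes
Savings = 1638 - 18 = 1620

1620


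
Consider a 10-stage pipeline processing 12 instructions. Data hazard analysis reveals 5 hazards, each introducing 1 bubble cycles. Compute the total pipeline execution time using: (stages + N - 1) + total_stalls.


Base cycles = 10 + 12 - 1 = 21
Total stalls = 5 * 1 = 5
Total = 21 + 5 = 26

26


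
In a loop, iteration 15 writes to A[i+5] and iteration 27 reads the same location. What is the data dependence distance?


Distance = read iteration - write iteration
= 27 - 15 = 12

12


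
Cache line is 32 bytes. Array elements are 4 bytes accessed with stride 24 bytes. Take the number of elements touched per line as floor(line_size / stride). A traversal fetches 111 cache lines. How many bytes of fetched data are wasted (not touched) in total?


Elements per line = floor(32 / 24) = 1
Bytes used per line = 1 * 4 = 4
Wasted per line = 32 - 4 = 28
Total wasted = 28 * 111 = 3108

3108


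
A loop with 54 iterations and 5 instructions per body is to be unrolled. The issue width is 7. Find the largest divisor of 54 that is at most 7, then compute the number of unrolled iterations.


Largest divisor of 54 <= 7 is 6
New iterations = 54 / 6 = 9

9


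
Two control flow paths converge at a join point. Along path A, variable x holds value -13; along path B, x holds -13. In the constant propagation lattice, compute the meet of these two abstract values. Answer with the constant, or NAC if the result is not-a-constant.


Meet operation: if both paths give the same constant, result is that constant; if they differ, result is NAC (not-a-constant).
Path A: -13, Path B: -13 -> equal
Result: constant -> -13

-13


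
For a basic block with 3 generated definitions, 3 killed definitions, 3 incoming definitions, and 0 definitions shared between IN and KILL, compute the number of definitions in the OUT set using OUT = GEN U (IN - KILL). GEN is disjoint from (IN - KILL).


IN - KILL: 3 - 0 = 3 surviving definitions
OUT = GEN + surviving = 3 + 3 = 6

6


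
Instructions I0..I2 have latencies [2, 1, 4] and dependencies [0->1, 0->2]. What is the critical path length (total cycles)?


Compute longest path through dependency graph: dist(Ik) = max over predecessors of dist + latency(Ik).
dist(I0) = latency 2 = 2
dist(I1) = dist(I0) + 1 = 2 + 1 = 3
dist(I2) = dist(I0) + 4 = 2 + 4 = 6
Critical path = max dist = 6

6


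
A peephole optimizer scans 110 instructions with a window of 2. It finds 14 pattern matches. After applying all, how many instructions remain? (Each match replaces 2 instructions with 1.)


Each match removes 1 instructions.
Total removed = 14 * 1 = 14
Remaining = 110 - 14 = 96

96


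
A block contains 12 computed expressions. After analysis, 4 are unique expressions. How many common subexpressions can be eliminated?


CSE count = total expressions - unique expressions
= 12 - 4 = 8

8


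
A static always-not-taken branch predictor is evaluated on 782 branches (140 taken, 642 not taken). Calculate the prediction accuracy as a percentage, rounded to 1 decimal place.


Predictor: always-not-taken
Correct predictions = 642
Accuracy = 642 / 782 * 100 = 82.1%

82.1


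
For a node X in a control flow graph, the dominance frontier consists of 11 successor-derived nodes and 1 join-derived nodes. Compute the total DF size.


DF(X) = direct successor contributions + join point contributions
= 11 + 1 = 12

12


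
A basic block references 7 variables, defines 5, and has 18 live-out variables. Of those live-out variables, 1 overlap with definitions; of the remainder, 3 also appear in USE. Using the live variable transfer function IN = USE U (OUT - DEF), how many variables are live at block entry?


OUT - DEF: 18 - 1 = 17
|IN| = |USE| + |OUT - DEF| - |USE ∩ (OUT - DEF)| = 7 + 17 - 3 = 21

21


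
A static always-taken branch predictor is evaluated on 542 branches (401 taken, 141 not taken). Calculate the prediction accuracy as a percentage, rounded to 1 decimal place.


Predictor: always-taken
Correct predictions = 401
Accuracy = 401 / 542 * 100 = 74.0%

74.0


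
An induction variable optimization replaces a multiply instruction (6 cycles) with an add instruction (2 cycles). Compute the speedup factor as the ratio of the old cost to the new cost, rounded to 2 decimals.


Ratio = mult_cost / add_cost = 6 / 2 = 3.0

3.0


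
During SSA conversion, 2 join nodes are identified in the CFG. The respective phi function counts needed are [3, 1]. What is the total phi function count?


Total phi functions = sum of phi functions at each join node
= 3 + 1 = 4

4


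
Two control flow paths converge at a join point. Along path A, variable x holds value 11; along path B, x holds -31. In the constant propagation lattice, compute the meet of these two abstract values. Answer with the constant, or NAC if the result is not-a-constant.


Meet operation: if both paths give the same constant, result is that constant; if they differ, result is NAC (not-a-constant).
Path A: 11, Path B: -31 -> differ
Result: not-a-constant -> NAC

NAC


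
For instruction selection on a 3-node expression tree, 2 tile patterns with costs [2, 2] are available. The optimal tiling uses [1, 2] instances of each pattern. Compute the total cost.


Total cost = sum(count_i * cost_i)
= 1*2 + 2*2
= 6

6


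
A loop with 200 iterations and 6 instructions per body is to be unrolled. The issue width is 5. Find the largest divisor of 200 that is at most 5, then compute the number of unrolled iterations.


Largest divisor of 200 <= 5 is 5
New iterations = 200 / 5 = 40

40


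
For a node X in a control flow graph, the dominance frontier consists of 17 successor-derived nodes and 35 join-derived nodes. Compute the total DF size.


DF(X) = direct successor contributions + join point contributions
= 17 + 35 = 52

52


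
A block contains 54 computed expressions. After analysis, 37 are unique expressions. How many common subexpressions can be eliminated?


CSE count = total expressions - unique expressions
= 54 - 37 = 17

17


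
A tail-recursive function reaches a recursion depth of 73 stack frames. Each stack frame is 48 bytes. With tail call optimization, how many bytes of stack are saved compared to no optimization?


Without TCO: 73 * 48 = 3504 bytes
With TCO: reuse 1 frame = 48 bytes
Savings = 3504 - 48 = 3456

3456


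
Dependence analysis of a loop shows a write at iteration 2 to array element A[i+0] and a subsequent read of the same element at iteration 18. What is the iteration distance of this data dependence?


Distance = read iteration - write iteration
= 18 - 2 = 16

16


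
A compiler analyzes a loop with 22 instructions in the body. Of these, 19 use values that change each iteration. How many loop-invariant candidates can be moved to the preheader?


Invariant candidates = total - loop-dependent
= 22 - 19 = 3

3


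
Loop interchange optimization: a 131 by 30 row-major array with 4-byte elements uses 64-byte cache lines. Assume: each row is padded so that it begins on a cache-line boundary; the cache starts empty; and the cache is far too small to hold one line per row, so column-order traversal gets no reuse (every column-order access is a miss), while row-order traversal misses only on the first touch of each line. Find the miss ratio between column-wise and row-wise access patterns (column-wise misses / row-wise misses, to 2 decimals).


Each row occupies 30 * 4 = 120 bytes and starts on a line boundary, so it spans ceil(120 / 64) = 2 cache lines.
Row-major traversal misses (one per line touched): 131 * ceil(30 * 4 / 64) = 262
Column-major traversal misses (no reuse, every access misses): 131 * 30 = 3930
Ratio = 3930 / 262 = 15.0

15.0


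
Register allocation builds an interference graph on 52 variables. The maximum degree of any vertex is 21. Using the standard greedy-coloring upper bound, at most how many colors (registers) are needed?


Greedy coloring never needs more than (max_degree + 1) colors: when coloring a vertex, at most max_degree neighbors are already colored.
Upper bound = 21 + 1 = 22

22


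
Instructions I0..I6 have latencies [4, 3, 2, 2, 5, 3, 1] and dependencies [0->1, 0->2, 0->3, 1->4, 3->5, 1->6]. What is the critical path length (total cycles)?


Compute longest path through dependency graph: dist(Ik) = max over predecessors of dist + latency(Ik).
dist(I0) = latency 4 = 4
dist(I1) = dist(I0) + 3 = 4 + 3 = 7
dist(I2) = dist(I0) + 2 = 4 + 2 = 6
dist(I3) = dist(I0) + 2 = 4 + 2 = 6
dist(I4) = dist(I1) + 5 = 7 + 5 = 12
dist(I5) = dist(I3) + 3 = 6 + 3 = 9
dist(I6) = dist(I1) + 1 = 7 + 1 = 8
Critical path = max dist = 12

12


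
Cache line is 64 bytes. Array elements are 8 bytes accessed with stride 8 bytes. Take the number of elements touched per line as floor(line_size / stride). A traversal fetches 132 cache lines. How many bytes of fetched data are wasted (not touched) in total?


Elements per line = floor(64 / 8) = 8
Bytes used per line = 8 * 8 = 64
Wasted per line = 64 - 64 = 0
Total wasted = 0 * 132 = 0

0


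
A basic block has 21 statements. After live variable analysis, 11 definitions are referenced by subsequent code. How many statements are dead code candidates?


Dead code = total statements - live definitions
= 21 - 11 = 10

10


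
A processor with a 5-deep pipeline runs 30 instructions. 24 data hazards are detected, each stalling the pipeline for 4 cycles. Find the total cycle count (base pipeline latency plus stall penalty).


Base cycles = 5 + 30 - 1 = 34
Total stalls = 24 * 4 = 96
Total = 34 + 96 = 130

130


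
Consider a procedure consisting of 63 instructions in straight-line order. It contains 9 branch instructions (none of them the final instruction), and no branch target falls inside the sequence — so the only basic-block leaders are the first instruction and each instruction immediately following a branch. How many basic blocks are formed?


With no in-sequence branch targets, the leaders are the first instruction plus the instruction after each branch.
Number of basic blocks = branches + 1
= 9 + 1 = 10

10


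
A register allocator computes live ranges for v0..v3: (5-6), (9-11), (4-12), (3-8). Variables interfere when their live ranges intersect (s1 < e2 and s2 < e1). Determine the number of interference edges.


Check all pairs for overlapping intervals.
Two intervals (s1,e1) and (s2,e2) overlap if s1 < e2 and s2 < e1.
v0 (5-6) vs v1..v3: overlaps v2, v3 -> 2
v1 (9-11) vs v2..v3: overlaps v2 -> 1
v2 (4-12) vs v3: overlaps v3 -> 1
Total overlapping pairs = 2 + 1 + 1 = 4

4


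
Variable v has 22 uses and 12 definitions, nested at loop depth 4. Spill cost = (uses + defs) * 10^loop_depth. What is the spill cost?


uses + defs = 22 + 12 = 34
10^4 = 10000
Spill cost = 34 * 10000 = 340000

340000


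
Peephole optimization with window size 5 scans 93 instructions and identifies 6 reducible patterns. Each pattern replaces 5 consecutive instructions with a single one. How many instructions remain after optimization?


Each match removes 4 instructions.
Total removed = 6 * 4 = 24
Remaining = 93 - 24 = 69

69


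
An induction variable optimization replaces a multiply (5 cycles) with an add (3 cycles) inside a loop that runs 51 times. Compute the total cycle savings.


Per-iteration saving = 5 - 3 = 2
Total saved = 51 * 2 = 102

102


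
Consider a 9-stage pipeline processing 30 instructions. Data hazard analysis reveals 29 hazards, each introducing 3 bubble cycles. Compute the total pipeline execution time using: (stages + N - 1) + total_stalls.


Base cycles = 9 + 30 - 1 = 38
Total stalls = 29 * 3 = 87
Total = 38 + 87 = 125

125


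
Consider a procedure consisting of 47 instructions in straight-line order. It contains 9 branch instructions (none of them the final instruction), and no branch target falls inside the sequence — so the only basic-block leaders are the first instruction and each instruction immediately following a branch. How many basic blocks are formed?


With no in-sequence branch targets, the leaders are the first instruction plus the instruction after each branch.
Number of basic blocks = branches + 1
= 9 + 1 = 10

10


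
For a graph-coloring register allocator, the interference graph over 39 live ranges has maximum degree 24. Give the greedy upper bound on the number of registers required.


Greedy coloring never needs more than (max_degree + 1) colors: when coloring a vertex, at most max_degree neighbors are already colored.
Upper bound = 24 + 1 = 25

25


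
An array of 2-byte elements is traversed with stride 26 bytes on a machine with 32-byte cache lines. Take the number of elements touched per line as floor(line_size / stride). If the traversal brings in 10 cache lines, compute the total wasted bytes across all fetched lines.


Elements per line = floor(32 / 26) = 1
Bytes used per line = 1 * 2 = 2
Wasted per line = 32 - 2 = 30
Total wasted = 30 * 10 = 300

300


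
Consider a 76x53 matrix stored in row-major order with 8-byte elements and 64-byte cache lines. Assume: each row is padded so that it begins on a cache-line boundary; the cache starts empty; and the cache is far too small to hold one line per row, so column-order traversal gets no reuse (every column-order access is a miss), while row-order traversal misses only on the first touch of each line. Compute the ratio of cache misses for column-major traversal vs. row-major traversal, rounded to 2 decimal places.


Each row occupies 53 * 8 = 424 bytes and starts on a line boundary, so it spans ceil(424 / 64) = 7 cache lines.
Row-major traversal misses (one per line touched): 76 * ceil(53 * 8 / 64) = 532
Column-major traversal misses (no reuse, every access misses): 76 * 53 = 4028
Ratio = 4028 / 532 = 7.57

7.57


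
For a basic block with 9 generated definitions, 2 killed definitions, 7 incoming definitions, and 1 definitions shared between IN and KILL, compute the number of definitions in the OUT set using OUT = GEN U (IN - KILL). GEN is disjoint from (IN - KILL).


IN - KILL: 7 - 1 = 6 surviving definitions
OUT = GEN + surviving = 9 + 6 = 15

15


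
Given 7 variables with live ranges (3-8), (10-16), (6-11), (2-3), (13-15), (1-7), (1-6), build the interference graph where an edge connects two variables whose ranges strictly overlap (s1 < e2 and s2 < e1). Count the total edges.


Check all pairs for overlapping intervals.
Two intervals (s1,e1) and (s2,e2) overlap if s1 < e2 and s2 < e1.
v0 (3-8) vs v1..v6: overlaps v2, v5, v6 -> 3
v1 (10-16) vs v2..v6: overlaps v2, v4 -> 2
v2 (6-11) vs v3..v6: overlaps v5 -> 1
v3 (2-3) vs v4..v6: overlaps v5, v6 -> 2
v4 (13-15) vs v5..v6: overlaps none -> 0
v5 (1-7) vs v6: overlaps v6 -> 1
Total overlapping pairs = 3 + 2 + 1 + 2 + 0 + 1 = 9

9


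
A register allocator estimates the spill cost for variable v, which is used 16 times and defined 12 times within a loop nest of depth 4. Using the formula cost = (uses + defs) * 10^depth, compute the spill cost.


uses + defs = 16 + 12 = 28
10^4 = 10000
Spill cost = 28 * 10000 = 280000

280000


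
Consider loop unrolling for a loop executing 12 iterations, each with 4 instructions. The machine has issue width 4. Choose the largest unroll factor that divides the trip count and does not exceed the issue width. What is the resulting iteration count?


Largest divisor of 12 <= 4 is 4
New iterations = 12 / 4 = 3

3


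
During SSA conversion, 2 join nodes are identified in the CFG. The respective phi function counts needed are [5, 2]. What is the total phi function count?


Total phi functions = sum of phi functions at each join node
= 5 + 2 = 7

7


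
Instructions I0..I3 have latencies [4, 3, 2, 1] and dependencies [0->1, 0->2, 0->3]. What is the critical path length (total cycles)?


Compute longest path through dependency graph: dist(Ik) = max over predecessors of dist + latency(Ik).
dist(I0) = latency 4 = 4
dist(I1) = dist(I0) + 3 = 4 + 3 = 7
dist(I2) = dist(I0) + 2 = 4 + 2 = 6
dist(I3) = dist(I0) + 1 = 4 + 1 = 5
Critical path = max dist = 7

7


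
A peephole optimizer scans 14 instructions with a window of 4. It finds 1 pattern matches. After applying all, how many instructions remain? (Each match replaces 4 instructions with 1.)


Each match removes 3 instructions.
Total removed = 1 * 3 = 3
Remaining = 14 - 3 = 11

11


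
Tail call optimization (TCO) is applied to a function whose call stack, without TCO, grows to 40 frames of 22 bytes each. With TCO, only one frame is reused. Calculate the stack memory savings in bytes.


Without TCO: 40 * 22 = 880 bytes
With TCO: reuse 1 frame = 22 bytes
Savings = 880 - 22 = 858

858


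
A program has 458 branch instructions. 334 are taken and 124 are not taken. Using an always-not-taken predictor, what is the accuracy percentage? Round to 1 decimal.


Predictor: always-not-taken
Correct predictions = 124
Accuracy = 124 / 458 * 100 = 27.1%

27.1


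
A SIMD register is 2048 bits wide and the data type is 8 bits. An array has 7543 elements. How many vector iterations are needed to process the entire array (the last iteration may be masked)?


Width = 2048 / 8 = 256 elements per vector op
Iterations = ceil(7543 / 256) = 30

30


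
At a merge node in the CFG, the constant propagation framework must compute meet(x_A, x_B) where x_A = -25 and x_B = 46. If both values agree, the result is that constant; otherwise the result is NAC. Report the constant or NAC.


Meet operation: if both paths give the same constant, result is that constant; if they differ, result is NAC (not-a-constant).
Path A: -25, Path B: 46 -> differ
Result: not-a-constant -> NAC

NAC


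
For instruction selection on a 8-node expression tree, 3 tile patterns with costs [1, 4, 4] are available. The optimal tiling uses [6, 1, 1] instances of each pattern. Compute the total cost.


Total cost = sum(count_i * cost_i)
= 6*1 + 1*4 + 1*4
= 14

14


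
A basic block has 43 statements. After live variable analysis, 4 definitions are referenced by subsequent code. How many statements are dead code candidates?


Dead code = total statements - live definitions
= 43 - 4 = 39

39


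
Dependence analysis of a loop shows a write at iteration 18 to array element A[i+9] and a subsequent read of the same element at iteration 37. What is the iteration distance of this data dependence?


Distance = read iteration - write iteration
= 37 - 18 = 19

19


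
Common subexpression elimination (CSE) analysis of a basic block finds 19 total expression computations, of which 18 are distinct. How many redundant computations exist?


CSE count = total expressions - unique expressions
= 19 - 18 = 1

1


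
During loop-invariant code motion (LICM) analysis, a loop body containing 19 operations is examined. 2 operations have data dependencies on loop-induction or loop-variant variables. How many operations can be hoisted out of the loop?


Invariant candidates = total - loop-dependent
= 19 - 2 = 17

17


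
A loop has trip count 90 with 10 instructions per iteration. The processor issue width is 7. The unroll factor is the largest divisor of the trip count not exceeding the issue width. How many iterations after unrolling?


Largest divisor of 90 <= 7 is 6
New iterations = 90 / 6 = 15

15


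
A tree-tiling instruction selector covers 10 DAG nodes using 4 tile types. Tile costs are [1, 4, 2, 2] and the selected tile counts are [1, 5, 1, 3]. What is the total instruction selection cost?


Total cost = sum(count_i * cost_i)
= 1*1 + 5*4 + 1*2 + 3*2
= 29

29


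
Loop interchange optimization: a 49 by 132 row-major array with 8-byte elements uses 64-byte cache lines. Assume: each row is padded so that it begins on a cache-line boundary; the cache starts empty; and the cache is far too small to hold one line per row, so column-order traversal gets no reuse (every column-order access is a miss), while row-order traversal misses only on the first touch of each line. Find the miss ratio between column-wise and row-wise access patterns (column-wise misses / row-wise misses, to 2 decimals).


Each row occupies 132 * 8 = 1056 bytes and starts on a line boundary, so it spans ceil(1056 / 64) = 17 cache lines.
Row-major traversal misses (one per line touched): 49 * ceil(132 * 8 / 64) = 833
Column-major traversal misses (no reuse, every access misses): 49 * 132 = 6468
Ratio = 6468 / 833 = 7.76

7.76


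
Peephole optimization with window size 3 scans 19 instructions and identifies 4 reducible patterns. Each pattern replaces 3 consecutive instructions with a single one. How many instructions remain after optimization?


Each match removes 2 instructions.
Total removed = 4 * 2 = 8
Remaining = 19 - 8 = 11

11


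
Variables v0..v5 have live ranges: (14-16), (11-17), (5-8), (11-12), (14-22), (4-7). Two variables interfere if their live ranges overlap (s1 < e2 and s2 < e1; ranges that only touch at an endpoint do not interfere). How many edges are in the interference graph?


Check all pairs for overlapping intervals.
Two intervals (s1,e1) and (s2,e2) overlap if s1 < e2 and s2 < e1.
v0 (14-16) vs v1..v5: overlaps v1, v4 -> 2
v1 (11-17) vs v2..v5: overlaps v3, v4 -> 2
v2 (5-8) vs v3..v5: overlaps v5 -> 1
v3 (11-12) vs v4..v5: overlaps none -> 0
v4 (14-22) vs v5: overlaps none -> 0
Total overlapping pairs = 2 + 2 + 1 + 0 + 0 = 5

5


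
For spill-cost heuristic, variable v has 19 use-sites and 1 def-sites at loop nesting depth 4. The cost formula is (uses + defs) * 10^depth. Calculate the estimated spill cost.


uses + defs = 19 + 1 = 20
10^4 = 10000
Spill cost = 20 * 10000 = 200000

200000


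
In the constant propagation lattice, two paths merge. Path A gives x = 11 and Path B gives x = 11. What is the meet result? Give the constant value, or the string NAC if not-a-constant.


Meet operation: if both paths give the same constant, result is that constant; if they differ, result is NAC (not-a-constant).
Path A: 11, Path B: 11 -> equal
Result: constant -> 11

11


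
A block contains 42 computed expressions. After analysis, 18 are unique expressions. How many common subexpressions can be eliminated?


CSE count = total expressions - unique expressions
= 42 - 18 = 24

24


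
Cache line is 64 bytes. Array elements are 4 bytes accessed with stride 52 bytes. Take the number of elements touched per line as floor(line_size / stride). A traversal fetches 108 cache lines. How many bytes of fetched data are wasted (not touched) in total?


Elements per line = floor(64 / 52) = 1
Bytes used per line = 1 * 4 = 4
Wasted per line = 64 - 4 = 60
Total wasted = 60 * 108 = 6480

6480


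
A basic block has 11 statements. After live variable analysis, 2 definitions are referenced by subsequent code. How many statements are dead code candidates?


Dead code = total statements - live definitions
= 11 - 2 = 9

9


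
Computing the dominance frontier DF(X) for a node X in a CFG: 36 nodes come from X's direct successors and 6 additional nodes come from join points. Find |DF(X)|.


DF(X) = direct successor contributions + join point contributions
= 36 + 6 = 42

42


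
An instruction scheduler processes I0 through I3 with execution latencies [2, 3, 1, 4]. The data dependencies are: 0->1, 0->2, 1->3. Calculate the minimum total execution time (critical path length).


Compute longest path through dependency graph: dist(Ik) = max over predecessors of dist + latency(Ik).
dist(I0) = latency 2 = 2
dist(I1) = dist(I0) + 3 = 2 + 3 = 5
dist(I2) = dist(I0) + 1 = 2 + 1 = 3
dist(I3) = dist(I1) + 4 = 5 + 4 = 9
Critical path = max dist = 9

9


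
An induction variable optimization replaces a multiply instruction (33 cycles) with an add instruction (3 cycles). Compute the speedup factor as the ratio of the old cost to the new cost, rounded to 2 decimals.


Ratio = mult_cost / add_cost = 33 / 3 = 11.0

11.0


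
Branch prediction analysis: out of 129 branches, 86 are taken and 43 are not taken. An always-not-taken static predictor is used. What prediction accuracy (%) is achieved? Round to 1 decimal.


Predictor: always-not-taken
Correct predictions = 43
Accuracy = 43 / 129 * 100 = 33.3%

33.3


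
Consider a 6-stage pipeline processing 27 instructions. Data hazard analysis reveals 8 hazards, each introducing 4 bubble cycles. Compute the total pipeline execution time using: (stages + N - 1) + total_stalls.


Base cycles = 6 + 27 - 1 = 32
Total stalls = 8 * 4 = 32
Total = 32 + 32 = 64

64


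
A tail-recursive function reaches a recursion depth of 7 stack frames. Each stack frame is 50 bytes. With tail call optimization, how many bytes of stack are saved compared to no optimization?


Without TCO: 7 * 50 = 350 bytes
With TCO: reuse 1 frame = 50 bytes
Savings = 350 - 50 = 300

300


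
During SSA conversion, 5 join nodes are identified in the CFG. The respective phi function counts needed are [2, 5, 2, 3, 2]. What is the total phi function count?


Total phi functions = sum of phi functions at each join node
= 2 + 5 + 2 + 3 + 2 = 14

14


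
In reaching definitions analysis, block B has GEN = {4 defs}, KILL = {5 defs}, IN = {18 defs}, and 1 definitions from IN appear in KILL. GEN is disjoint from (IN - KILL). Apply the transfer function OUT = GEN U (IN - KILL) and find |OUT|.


IN - KILL: 18 - 1 = 17 surviving definitions
OUT = GEN + surviving = 4 + 17 = 21

21


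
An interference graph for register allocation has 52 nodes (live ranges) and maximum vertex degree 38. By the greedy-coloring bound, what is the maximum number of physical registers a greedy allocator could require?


Greedy coloring never needs more than (max_degree + 1) colors: when coloring a vertex, at most max_degree neighbors are already colored.
Upper bound = 38 + 1 = 39

39


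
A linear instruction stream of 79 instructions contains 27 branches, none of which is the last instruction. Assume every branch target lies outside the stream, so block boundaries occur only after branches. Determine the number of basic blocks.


With no in-sequence branch targets, the leaders are the first instruction plus the instruction after each branch.
Number of basic blocks = branches + 1
= 27 + 1 = 28

28
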